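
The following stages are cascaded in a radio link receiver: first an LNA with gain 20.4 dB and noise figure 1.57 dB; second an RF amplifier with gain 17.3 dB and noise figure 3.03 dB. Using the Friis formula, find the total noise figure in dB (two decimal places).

Convert to linear (a loss of L dB is a gain of −L dB): F_i = 10^(NF_i/10), G_i = 10^(G_i,dB/10)
  Stage 1: F_1 = 10^(1.57/10) = 1.435, G_1 = 10^(20.4/10) = 109.6
  Stage 2: F_2 = 10^(3.03/10) = 2.009, G_2 = 10^(17.3/10) = 53.70
Friis cascade:
  F = 1.435 + (2.009 − 1)/109.6 = 1.445
NF = 10 log₁₀(1.445) = 1.60 dB

1.60 dB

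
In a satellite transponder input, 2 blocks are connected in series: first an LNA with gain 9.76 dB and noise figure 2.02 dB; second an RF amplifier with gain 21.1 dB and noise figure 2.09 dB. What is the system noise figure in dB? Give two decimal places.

Convert to linear (a loss of L dB is a gain of −L dB): F_i = 10^(NF_i/10), G_i = 10^(G_i,dB/10)
  Stage 1: F_1 = 10^(2.02/10) = 1.592, G_1 = 10^(9.76/10) = 9.462
  Stage 2: F_2 = 10^(2.09/10) = 1.618, G_2 = 10^(21.1/10) = 128.8
Friis cascade:
  F = 1.592 + (1.618 − 1)/9.462 = 1.658
NF = 10 log₁₀(1.658) = 2.19 dB

2.19 dB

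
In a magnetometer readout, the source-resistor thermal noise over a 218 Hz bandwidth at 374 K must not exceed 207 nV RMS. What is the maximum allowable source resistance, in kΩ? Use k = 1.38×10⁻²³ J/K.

Johnson–Nyquist: V_n = √(4kTRB) ⇒ R = V_n² / (4kTB)
4kTB = 4 × 1.38×10⁻²³ × 374 × 2.18×10² = 4.50×10⁻¹⁸
R = (2.07×10⁻⁷)² / 4.50×10⁻¹⁸ = 9.52×10³ Ω = 9.52 kΩ

9.52 kΩ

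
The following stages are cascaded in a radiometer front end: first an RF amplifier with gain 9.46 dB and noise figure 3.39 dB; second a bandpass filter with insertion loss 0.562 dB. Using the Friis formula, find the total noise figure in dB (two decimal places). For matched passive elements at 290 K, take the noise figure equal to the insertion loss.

3.42 dB

Convert to linear (a loss of L dB is a gain of −L dB): F_i = 10^(NF_i/10), G_i = 10^(G_i,dB/10)
  Stage 1: F_1 = 10^(3.39/10) = 2.183, G_1 = 10^(9.46/10) = 8.831
  Stage 2: F_2 = 10^(0.562/10) = 1.138, G_2 = 10^(−0.562/10) = 0.8786
Friis cascade:
  F = 2.183 + (1.138 − 1)/8.831 = 2.198
NF = 10 log₁₀(2.198) = 3.42 dB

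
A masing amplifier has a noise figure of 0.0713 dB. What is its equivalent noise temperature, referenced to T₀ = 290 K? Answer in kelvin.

4.80 K

F = 10^(0.0713/10) = 1.01655
T_e = (F − 1)·T₀ = (1.01655 − 1) × 290 = 4.80 K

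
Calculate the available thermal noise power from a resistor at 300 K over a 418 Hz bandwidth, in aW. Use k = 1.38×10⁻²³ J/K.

P_n = kTB = 1.38×10⁻²³ × 300 × 4.18×10² = 1.73×10⁻¹⁸ W = 1.73 aW

1.73 aW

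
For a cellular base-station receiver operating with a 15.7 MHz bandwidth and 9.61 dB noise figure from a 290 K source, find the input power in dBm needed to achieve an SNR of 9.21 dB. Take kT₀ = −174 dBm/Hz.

−83.2 dBm

Sensitivity = −174 + 10 log₁₀(B) + NF + SNR_min
= −174 + 71.96 + 9.61 + 9.21
= −83.22 dBm → −83.2 dBm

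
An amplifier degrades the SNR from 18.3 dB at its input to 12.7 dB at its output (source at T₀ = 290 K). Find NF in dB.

5.6 dB

NF (dB) = SNR_in(dB) − SNR_out(dB) when the source is at T₀
NF = 18.3 − 12.7 = 5.6 dB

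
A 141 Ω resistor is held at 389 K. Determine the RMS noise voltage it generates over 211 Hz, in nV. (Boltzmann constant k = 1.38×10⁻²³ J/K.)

25.3 nV

V_n = √(4kTRB)
4kTRB = 4 × 1.38×10⁻²³ × 389 × 1.41×10² × 2.11×10² = 6.39×10⁻¹⁶ V²
V_n = √(6.39×10⁻¹⁶) = 2.53×10⁻⁸ V = 25.3 nV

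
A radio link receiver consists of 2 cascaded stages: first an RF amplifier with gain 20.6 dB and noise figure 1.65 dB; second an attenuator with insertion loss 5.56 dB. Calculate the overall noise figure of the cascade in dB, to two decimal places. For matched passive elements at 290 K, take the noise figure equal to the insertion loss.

1.72 dB

Convert to linear (a loss of L dB is a gain of −L dB): F_i = 10^(NF_i/10), G_i = 10^(G_i,dB/10)
  Stage 1: F_1 = 10^(1.65/10) = 1.462, G_1 = 10^(20.6/10) = 114.8
  Stage 2: F_2 = 10^(5.56/10) = 3.597, G_2 = 10^(−5.56/10) = 0.2780
Friis cascade:
  F = 1.462 + (3.597 − 1)/114.8 = 1.485
NF = 10 log₁₀(1.485) = 1.72 dB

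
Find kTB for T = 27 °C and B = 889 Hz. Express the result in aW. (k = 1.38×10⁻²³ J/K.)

3.68 aW

T = 27 °C + 273.15 = 300.15 K
P_n = kTB = 1.38×10⁻²³ × 300.15 × 8.89×10² = 3.68×10⁻¹⁸ W = 3.68 aW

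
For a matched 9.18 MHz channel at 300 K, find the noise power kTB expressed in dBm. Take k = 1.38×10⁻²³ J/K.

−104.2 dBm

P_n = kTB = 1.38×10⁻²³ × 300 × 9.18×10⁶ = 3.80×10⁻¹⁴ W
In dBm: 10 log₁₀(3.80×10⁻¹⁴ / 10⁻³) = −104.2 dBm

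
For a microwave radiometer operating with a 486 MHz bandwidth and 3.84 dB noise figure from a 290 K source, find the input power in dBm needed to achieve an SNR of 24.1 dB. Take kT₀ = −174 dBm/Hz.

−59.2 dBm

Sensitivity = −174 + 10 log₁₀(B) + NF + SNR_min
= −174 + 86.87 + 3.84 + 24.1
= −59.19 dBm → −59.2 dBm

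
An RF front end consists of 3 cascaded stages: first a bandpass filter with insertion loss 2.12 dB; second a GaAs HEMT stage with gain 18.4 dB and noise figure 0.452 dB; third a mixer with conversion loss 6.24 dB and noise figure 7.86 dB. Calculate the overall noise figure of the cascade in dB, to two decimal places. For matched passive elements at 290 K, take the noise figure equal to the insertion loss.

Convert to linear (a loss of L dB is a gain of −L dB): F_i = 10^(NF_i/10), G_i = 10^(G_i,dB/10)
  Stage 1: F_1 = 10^(2.12/10) = 1.629, G_1 = 10^(−2.12/10) = 0.6138
  Stage 2: F_2 = 10^(0.452/10) = 1.110, G_2 = 10^(18.4/10) = 69.18
  Stage 3: F_3 = 10^(7.86/10) = 6.109, G_3 = 10^(−6.24/10) = 0.2377
Friis cascade:
  F = 1.629 + (1.110 − 1)/0.6138 + (6.109 − 1)/42.46 = 1.928
NF = 10 log₁₀(1.928) = 2.85 dB

2.85 dB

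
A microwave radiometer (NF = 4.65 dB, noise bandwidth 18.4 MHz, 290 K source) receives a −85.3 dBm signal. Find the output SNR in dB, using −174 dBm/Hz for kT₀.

11.4 dB

Noise floor: N = −174 + 10 log₁₀(B) + NF
10 log₁₀(1.84×10⁷) = 72.65 dB
N = −174 + 72.65 + 4.65 = −96.70 dBm
SNR = P_sig − N = −85.3 − (−96.70) = 11.40 dB → 11.4 dB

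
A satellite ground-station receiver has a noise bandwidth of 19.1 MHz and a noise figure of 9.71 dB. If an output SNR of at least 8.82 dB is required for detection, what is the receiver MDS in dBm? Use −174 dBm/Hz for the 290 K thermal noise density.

−82.7 dBm

Sensitivity = −174 + 10 log₁₀(B) + NF + SNR_min
= −174 + 72.81 + 9.71 + 8.82
= −82.66 dBm → −82.7 dBm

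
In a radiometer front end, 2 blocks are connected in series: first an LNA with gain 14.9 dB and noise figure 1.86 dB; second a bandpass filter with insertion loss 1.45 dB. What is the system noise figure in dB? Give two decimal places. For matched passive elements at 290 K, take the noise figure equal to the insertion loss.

Convert to linear (a loss of L dB is a gain of −L dB): F_i = 10^(NF_i/10), G_i = 10^(G_i,dB/10)
  Stage 1: F_1 = 10^(1.86/10) = 1.535, G_1 = 10^(14.9/10) = 30.90
  Stage 2: F_2 = 10^(1.45/10) = 1.396, G_2 = 10^(−1.45/10) = 0.7161
Friis cascade:
  F = 1.535 + (1.396 − 1)/30.90 = 1.547
NF = 10 log₁₀(1.547) = 1.90 dB

1.90 dB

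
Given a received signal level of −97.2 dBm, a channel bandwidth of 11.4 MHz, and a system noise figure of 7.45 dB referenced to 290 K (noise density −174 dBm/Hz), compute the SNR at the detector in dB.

Noise floor: N = −174 + 10 log₁₀(B) + NF
10 log₁₀(1.14×10⁷) = 70.57 dB
N = −174 + 70.57 + 7.45 = −95.98 dBm
SNR = P_sig − N = −97.2 − (−95.98) = −1.22 dB → −1.2 dB

−1.2 dB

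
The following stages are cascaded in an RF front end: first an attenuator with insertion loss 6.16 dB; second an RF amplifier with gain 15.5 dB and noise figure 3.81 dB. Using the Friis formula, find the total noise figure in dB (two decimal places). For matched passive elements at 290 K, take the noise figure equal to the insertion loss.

Convert to linear (a loss of L dB is a gain of −L dB): F_i = 10^(NF_i/10), G_i = 10^(G_i,dB/10)
  Stage 1: F_1 = 10^(6.16/10) = 4.130, G_1 = 10^(−6.16/10) = 0.2421
  Stage 2: F_2 = 10^(3.81/10) = 2.404, G_2 = 10^(15.5/10) = 35.48
Friis cascade:
  F = 4.130 + (2.404 − 1)/0.2421 = 9.931
NF = 10 log₁₀(9.931) = 9.97 dB

9.97 dB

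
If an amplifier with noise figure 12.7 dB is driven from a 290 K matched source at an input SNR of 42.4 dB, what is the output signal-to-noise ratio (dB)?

29.7 dB

By definition F = SNR_in/SNR_out, so in dB: SNR_out = SNR_in − NF
SNR_out = 42.4 − 12.7 = 29.7 dB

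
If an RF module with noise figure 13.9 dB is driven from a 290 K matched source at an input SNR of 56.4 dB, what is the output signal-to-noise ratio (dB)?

By definition F = SNR_in/SNR_out, so in dB: SNR_out = SNR_in − NF
SNR_out = 56.4 − 13.9 = 42.5 dB

42.5 dB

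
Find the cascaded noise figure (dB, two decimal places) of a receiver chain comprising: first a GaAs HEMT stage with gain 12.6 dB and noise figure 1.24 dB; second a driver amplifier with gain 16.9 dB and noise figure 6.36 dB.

Convert to linear (a loss of L dB is a gain of −L dB): F_i = 10^(NF_i/10), G_i = 10^(G_i,dB/10)
  Stage 1: F_1 = 10^(1.24/10) = 1.330, G_1 = 10^(12.6/10) = 18.20
  Stage 2: F_2 = 10^(6.36/10) = 4.325, G_2 = 10^(16.9/10) = 48.98
Friis cascade:
  F = 1.330 + (4.325 − 1)/18.20 = 1.513
NF = 10 log₁₀(1.513) = 1.80 dB

1.80 dB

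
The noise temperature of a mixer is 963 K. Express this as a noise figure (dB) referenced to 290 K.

6.36 dB

F = 1 + T_e/T₀ = 1 + 963/290 = 4.32069
NF = 10 log₁₀(4.32069) = 6.36 dB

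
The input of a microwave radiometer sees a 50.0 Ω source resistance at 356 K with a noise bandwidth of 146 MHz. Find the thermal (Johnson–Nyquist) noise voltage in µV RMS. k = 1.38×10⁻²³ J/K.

V_n = √(4kTRB)
4kTRB = 4 × 1.38×10⁻²³ × 356 × 5.00×10¹ × 1.46×10⁸ = 1.43×10⁻¹⁰ V²
V_n = √(1.43×10⁻¹⁰) = 1.20×10⁻⁵ V = 12.0 µV

12.0 µV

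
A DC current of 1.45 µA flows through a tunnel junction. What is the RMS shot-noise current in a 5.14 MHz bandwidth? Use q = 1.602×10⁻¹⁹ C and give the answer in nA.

1.55 nA

I_n = √(2qI·B)
2qI·B = 2 × 1.602×10⁻¹⁹ × 1.45×10⁻⁶ × 5.14×10⁶ = 2.39×10⁻¹⁸ A²
I_n = √(2.39×10⁻¹⁸) = 1.55×10⁻⁹ A = 1.55 nA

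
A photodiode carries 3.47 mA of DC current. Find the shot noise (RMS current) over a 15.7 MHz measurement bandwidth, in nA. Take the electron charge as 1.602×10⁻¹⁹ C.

132 nA

I_n = √(2qI·B)
2qI·B = 2 × 1.602×10⁻¹⁹ × 3.47×10⁻³ × 1.57×10⁷ = 1.75×10⁻¹⁴ A²
I_n = √(1.75×10⁻¹⁴) = 1.32×10⁻⁷ A = 132 nA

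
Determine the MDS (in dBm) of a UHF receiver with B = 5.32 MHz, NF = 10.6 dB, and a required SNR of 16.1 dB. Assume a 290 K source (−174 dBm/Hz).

−80.0 dBm

Sensitivity = −174 + 10 log₁₀(B) + NF + SNR_min
= −174 + 67.26 + 10.6 + 16.1
= −80.04 dBm → −80.0 dBm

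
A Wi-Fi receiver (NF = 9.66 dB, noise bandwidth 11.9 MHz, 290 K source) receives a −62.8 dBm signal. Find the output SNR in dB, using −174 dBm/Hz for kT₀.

Noise floor: N = −174 + 10 log₁₀(B) + NF
10 log₁₀(1.19×10⁷) = 70.76 dB
N = −174 + 70.76 + 9.66 = −93.58 dBm
SNR = P_sig − N = −62.8 − (−93.58) = 30.78 dB → 30.8 dB

30.8 dB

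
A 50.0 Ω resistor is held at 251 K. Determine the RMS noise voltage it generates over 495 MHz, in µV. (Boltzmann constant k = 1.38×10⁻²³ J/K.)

18.5 µV

V_n = √(4kTRB)
4kTRB = 4 × 1.38×10⁻²³ × 251 × 5.00×10¹ × 4.95×10⁸ = 3.43×10⁻¹⁰ V²
V_n = √(3.43×10⁻¹⁰) = 1.85×10⁻⁵ V = 18.5 µV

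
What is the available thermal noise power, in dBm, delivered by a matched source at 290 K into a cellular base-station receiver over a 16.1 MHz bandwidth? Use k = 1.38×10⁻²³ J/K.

−101.9 dBm

P_n = kTB = 1.38×10⁻²³ × 290 × 1.61×10⁷ = 6.44×10⁻¹⁴ W
In dBm: 10 log₁₀(6.44×10⁻¹⁴ / 10⁻³) = −101.9 dBm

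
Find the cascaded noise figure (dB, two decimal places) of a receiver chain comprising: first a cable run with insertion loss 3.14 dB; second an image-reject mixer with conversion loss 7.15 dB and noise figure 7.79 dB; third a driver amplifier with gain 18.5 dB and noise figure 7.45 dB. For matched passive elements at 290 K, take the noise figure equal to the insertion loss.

Convert to linear (a loss of L dB is a gain of −L dB): F_i = 10^(NF_i/10), G_i = 10^(G_i,dB/10)
  Stage 1: F_1 = 10^(3.14/10) = 2.061, G_1 = 10^(−3.14/10) = 0.4853
  Stage 2: F_2 = 10^(7.79/10) = 6.012, G_2 = 10^(−7.15/10) = 0.1928
  Stage 3: F_3 = 10^(7.45/10) = 5.559, G_3 = 10^(18.5/10) = 70.79
Friis cascade:
  F = 2.061 + (6.012 − 1)/0.4853 + (5.559 − 1)/0.09354 = 61.13
NF = 10 log₁₀(61.13) = 17.86 dB

17.86 dB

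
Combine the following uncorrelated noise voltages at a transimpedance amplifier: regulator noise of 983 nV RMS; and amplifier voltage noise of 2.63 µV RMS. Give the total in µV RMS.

2.81 µV

Uncorrelated sources add in power (mean-square): V_tot = √(ΣV_i²)
V_tot = √[(9.83×10⁻⁷)² + (2.63×10⁻⁶)²] = 2.81×10⁻⁶ V = 2.81 µV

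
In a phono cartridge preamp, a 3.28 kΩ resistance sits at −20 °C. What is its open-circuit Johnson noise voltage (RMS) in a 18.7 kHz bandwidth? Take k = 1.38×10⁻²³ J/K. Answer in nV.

T = −20 °C + 273.15 = 253.15 K
V_n = √(4kTRB)
4kTRB = 4 × 1.38×10⁻²³ × 253.15 × 3.28×10³ × 1.87×10⁴ = 8.57×10⁻¹³ V²
V_n = √(8.57×10⁻¹³) = 9.26×10⁻⁷ V = 926 nV

926 nV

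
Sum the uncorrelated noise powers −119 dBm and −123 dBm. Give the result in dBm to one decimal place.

−117.5 dBm

Convert to linear, add, convert back:
P₁ = 1.26×10⁻¹⁵ W, P₂ = 5.01×10⁻¹⁶ W
P_tot = 1.76×10⁻¹⁵ W → 10 log₁₀(P_tot / 10⁻³) = −117.5 dBm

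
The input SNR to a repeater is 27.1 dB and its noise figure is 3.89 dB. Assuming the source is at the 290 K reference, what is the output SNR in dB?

By definition F = SNR_in/SNR_out, so in dB: SNR_out = SNR_in − NF
SNR_out = 27.1 − 3.89 = 23.21 dB

23.21 dB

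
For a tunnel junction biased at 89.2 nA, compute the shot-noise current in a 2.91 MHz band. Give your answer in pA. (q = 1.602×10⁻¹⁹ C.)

I_n = √(2qI·B)
2qI·B = 2 × 1.602×10⁻¹⁹ × 8.92×10⁻⁸ × 2.91×10⁶ = 8.32×10⁻²⁰ A²
I_n = √(8.32×10⁻²⁰) = 2.88×10⁻¹⁰ A = 288 pA

288 pA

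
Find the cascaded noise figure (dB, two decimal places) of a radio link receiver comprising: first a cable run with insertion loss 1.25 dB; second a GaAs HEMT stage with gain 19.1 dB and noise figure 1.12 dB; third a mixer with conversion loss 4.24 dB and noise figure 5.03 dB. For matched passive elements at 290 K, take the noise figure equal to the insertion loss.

2.46 dB

Convert to linear (a loss of L dB is a gain of −L dB): F_i = 10^(NF_i/10), G_i = 10^(G_i,dB/10)
  Stage 1: F_1 = 10^(1.25/10) = 1.334, G_1 = 10^(−1.25/10) = 0.7499
  Stage 2: F_2 = 10^(1.12/10) = 1.294, G_2 = 10^(19.1/10) = 81.28
  Stage 3: F_3 = 10^(5.03/10) = 3.184, G_3 = 10^(−4.24/10) = 0.3767
Friis cascade:
  F = 1.334 + (1.294 − 1)/0.7499 + (3.184 − 1)/60.95 = 1.762
NF = 10 log₁₀(1.762) = 2.46 dB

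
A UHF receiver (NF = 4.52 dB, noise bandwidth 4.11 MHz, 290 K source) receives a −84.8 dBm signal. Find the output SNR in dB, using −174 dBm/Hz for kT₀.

Noise floor: N = −174 + 10 log₁₀(B) + NF
10 log₁₀(4.11×10⁶) = 66.14 dB
N = −174 + 66.14 + 4.52 = −103.34 dBm
SNR = P_sig − N = −84.8 − (−103.34) = 18.54 dB → 18.5 dB

18.5 dB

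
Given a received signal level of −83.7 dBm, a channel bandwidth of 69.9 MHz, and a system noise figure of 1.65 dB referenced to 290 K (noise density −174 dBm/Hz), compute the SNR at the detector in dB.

10.2 dB

Noise floor: N = −174 + 10 log₁₀(B) + NF
10 log₁₀(6.99×10⁷) = 78.44 dB
N = −174 + 78.44 + 1.65 = −93.91 dBm
SNR = P_sig − N = −83.7 − (−93.91) = 10.21 dB → 10.2 dB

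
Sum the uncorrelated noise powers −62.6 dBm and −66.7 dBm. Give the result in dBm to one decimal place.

−61.2 dBm

Convert to linear, add, convert back:
P₁ = 5.50×10⁻¹⁰ W, P₂ = 2.14×10⁻¹⁰ W
P_tot = 7.63×10⁻¹⁰ W → 10 log₁₀(P_tot / 10⁻³) = −61.2 dBm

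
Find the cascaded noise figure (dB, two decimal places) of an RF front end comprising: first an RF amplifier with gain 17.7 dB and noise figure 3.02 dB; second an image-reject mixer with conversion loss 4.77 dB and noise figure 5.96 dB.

Convert to linear (a loss of L dB is a gain of −L dB): F_i = 10^(NF_i/10), G_i = 10^(G_i,dB/10)
  Stage 1: F_1 = 10^(3.02/10) = 2.004, G_1 = 10^(17.7/10) = 58.88
  Stage 2: F_2 = 10^(5.96/10) = 3.945, G_2 = 10^(−4.77/10) = 0.3334
Friis cascade:
  F = 2.004 + (3.945 − 1)/58.88 = 2.054
NF = 10 log₁₀(2.054) = 3.13 dB

3.13 dB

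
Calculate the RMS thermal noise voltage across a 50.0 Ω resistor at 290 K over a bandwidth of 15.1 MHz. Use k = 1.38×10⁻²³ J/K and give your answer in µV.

V_n = √(4kTRB)
4kTRB = 4 × 1.38×10⁻²³ × 290 × 5.00×10¹ × 1.51×10⁷ = 1.21×10⁻¹¹ V²
V_n = √(1.21×10⁻¹¹) = 3.48×10⁻⁶ V = 3.48 µV

3.48 µV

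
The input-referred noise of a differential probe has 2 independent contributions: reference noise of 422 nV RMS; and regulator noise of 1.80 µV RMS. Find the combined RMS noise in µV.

Uncorrelated sources add in power (mean-square): V_tot = √(ΣV_i²)
V_tot = √[(4.22×10⁻⁷)² + (1.80×10⁻⁶)²] = 1.85×10⁻⁶ V = 1.85 µV

1.85 µV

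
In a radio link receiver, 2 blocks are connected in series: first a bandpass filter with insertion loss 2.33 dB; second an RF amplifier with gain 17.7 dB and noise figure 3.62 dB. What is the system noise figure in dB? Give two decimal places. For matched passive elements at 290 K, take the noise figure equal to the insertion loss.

Convert to linear (a loss of L dB is a gain of −L dB): F_i = 10^(NF_i/10), G_i = 10^(G_i,dB/10)
  Stage 1: F_1 = 10^(2.33/10) = 1.710, G_1 = 10^(−2.33/10) = 0.5848
  Stage 2: F_2 = 10^(3.62/10) = 2.301, G_2 = 10^(17.7/10) = 58.88
Friis cascade:
  F = 1.710 + (2.301 − 1)/0.5848 = 3.936
NF = 10 log₁₀(3.936) = 5.95 dB

5.95 dB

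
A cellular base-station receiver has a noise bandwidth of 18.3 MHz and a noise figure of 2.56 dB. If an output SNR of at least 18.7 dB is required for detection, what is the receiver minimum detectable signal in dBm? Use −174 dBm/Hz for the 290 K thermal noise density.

−80.1 dBm

Sensitivity = −174 + 10 log₁₀(B) + NF + SNR_min
= −174 + 72.62 + 2.56 + 18.7
= −80.12 dBm → −80.1 dBm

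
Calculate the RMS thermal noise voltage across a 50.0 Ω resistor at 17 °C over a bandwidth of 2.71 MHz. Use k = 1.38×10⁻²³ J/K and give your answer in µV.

T = 17 °C + 273.15 = 290.15 K
V_n = √(4kTRB)
4kTRB = 4 × 1.38×10⁻²³ × 290.15 × 5.00×10¹ × 2.71×10⁶ = 2.17×10⁻¹² V²
V_n = √(2.17×10⁻¹²) = 1.47×10⁻⁶ V = 1.47 µV

1.47 µV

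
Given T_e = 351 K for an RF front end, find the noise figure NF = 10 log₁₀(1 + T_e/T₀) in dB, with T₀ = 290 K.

3.44 dB

F = 1 + T_e/T₀ = 1 + 351/290 = 2.21034
NF = 10 log₁₀(2.21034) = 3.44 dB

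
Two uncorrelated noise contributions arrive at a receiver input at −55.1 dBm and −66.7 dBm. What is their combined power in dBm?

−54.8 dBm

Convert to linear, add, convert back:
P₁ = 3.09×10⁻⁹ W, P₂ = 2.14×10⁻¹⁰ W
P_tot = 3.30×10⁻⁹ W → 10 log₁₀(P_tot / 10⁻³) = −54.8 dBm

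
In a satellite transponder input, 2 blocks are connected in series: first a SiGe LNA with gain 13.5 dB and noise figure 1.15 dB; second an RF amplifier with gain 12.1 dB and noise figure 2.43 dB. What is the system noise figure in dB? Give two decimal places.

1.26 dB

Convert to linear (a loss of L dB is a gain of −L dB): F_i = 10^(NF_i/10), G_i = 10^(G_i,dB/10)
  Stage 1: F_1 = 10^(1.15/10) = 1.303, G_1 = 10^(13.5/10) = 22.39
  Stage 2: F_2 = 10^(2.43/10) = 1.750, G_2 = 10^(12.1/10) = 16.22
Friis cascade:
  F = 1.303 + (1.750 − 1)/22.39 = 1.337
NF = 10 log₁₀(1.337) = 1.26 dB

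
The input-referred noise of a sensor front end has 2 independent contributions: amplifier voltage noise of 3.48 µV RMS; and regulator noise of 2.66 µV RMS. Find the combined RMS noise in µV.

Uncorrelated sources add in power (mean-square): V_tot = √(ΣV_i²)
V_tot = √[(3.48×10⁻⁶)² + (2.66×10⁻⁶)²] = 4.38×10⁻⁶ V = 4.38 µV

4.38 µV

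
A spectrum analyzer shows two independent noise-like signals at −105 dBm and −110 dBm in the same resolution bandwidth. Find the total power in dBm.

Convert to linear, add, convert back:
P₁ = 3.16×10⁻¹⁴ W, P₂ = 1.00×10⁻¹⁴ W
P_tot = 4.16×10⁻¹⁴ W → 10 log₁₀(P_tot / 10⁻³) = −103.8 dBm

−103.8 dBm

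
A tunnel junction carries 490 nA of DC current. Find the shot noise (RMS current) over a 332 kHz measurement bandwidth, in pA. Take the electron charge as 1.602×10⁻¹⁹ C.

I_n = √(2qI·B)
2qI·B = 2 × 1.602×10⁻¹⁹ × 4.90×10⁻⁷ × 3.32×10⁵ = 5.21×10⁻²⁰ A²
I_n = √(5.21×10⁻²⁰) = 2.28×10⁻¹⁰ A = 228 pA

228 pA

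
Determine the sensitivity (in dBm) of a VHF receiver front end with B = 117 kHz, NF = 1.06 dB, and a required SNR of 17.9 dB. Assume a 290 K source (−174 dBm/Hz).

Sensitivity = −174 + 10 log₁₀(B) + NF + SNR_min
= −174 + 50.68 + 1.06 + 17.9
= −104.36 dBm → −104.4 dBm

−104.4 dBm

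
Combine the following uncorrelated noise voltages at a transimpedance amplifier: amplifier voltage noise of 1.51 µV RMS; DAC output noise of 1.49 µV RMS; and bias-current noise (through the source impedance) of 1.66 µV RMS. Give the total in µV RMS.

2.69 µV

Uncorrelated sources add in power (mean-square): V_tot = √(ΣV_i²)
V_tot = √[(1.51×10⁻⁶)² + (1.49×10⁻⁶)² + (1.66×10⁻⁶)²] = 2.69×10⁻⁶ V = 2.69 µV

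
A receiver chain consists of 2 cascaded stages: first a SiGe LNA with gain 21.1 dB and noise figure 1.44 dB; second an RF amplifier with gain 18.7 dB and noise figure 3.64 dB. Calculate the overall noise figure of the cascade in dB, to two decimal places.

Convert to linear (a loss of L dB is a gain of −L dB): F_i = 10^(NF_i/10), G_i = 10^(G_i,dB/10)
  Stage 1: F_1 = 10^(1.44/10) = 1.393, G_1 = 10^(21.1/10) = 128.8
  Stage 2: F_2 = 10^(3.64/10) = 2.312, G_2 = 10^(18.7/10) = 74.13
Friis cascade:
  F = 1.393 + (2.312 − 1)/128.8 = 1.403
NF = 10 log₁₀(1.403) = 1.47 dB

1.47 dB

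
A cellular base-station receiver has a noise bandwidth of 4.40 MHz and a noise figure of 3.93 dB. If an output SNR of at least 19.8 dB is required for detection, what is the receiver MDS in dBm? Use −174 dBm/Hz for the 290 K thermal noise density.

Sensitivity = −174 + 10 log₁₀(B) + NF + SNR_min
= −174 + 66.43 + 3.93 + 19.8
= −83.84 dBm → −83.8 dBm

−83.8 dBm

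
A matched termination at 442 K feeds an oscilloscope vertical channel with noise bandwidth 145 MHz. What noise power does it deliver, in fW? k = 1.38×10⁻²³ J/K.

P_n = kTB = 1.38×10⁻²³ × 442 × 1.45×10⁸ = 8.84×10⁻¹³ W = 884 fW

884 fW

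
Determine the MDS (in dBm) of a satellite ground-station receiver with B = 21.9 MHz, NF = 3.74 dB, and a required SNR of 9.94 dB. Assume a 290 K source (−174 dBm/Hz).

Sensitivity = −174 + 10 log₁₀(B) + NF + SNR_min
= −174 + 73.4 + 3.74 + 9.94
= −86.92 dBm → −86.9 dBm

−86.9 dBm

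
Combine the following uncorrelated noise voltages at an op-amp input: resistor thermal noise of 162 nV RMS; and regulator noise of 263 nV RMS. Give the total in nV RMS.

309 nV

Uncorrelated sources add in power (mean-square): V_tot = √(ΣV_i²)
V_tot = √[(1.62×10⁻⁷)² + (2.63×10⁻⁷)²] = 3.09×10⁻⁷ V = 309 nV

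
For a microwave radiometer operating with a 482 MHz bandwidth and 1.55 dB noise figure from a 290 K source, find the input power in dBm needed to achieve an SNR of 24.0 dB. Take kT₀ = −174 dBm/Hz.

Sensitivity = −174 + 10 log₁₀(B) + NF + SNR_min
= −174 + 86.83 + 1.55 + 24.0
= −61.62 dBm → −61.6 dBm

−61.6 dBm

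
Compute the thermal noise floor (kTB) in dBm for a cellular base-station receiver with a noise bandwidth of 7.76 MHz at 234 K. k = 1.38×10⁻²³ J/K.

P_n = kTB = 1.38×10⁻²³ × 234 × 7.76×10⁶ = 2.51×10⁻¹⁴ W
In dBm: 10 log₁₀(2.51×10⁻¹⁴ / 10⁻³) = −106.0 dBm

−106.0 dBm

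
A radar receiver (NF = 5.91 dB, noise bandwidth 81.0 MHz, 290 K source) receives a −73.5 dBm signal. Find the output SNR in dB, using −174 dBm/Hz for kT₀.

15.5 dB

Noise floor: N = −174 + 10 log₁₀(B) + NF
10 log₁₀(8.10×10⁷) = 79.08 dB
N = −174 + 79.08 + 5.91 = −89.01 dBm
SNR = P_sig − N = −73.5 − (−89.01) = 15.51 dB → 15.5 dB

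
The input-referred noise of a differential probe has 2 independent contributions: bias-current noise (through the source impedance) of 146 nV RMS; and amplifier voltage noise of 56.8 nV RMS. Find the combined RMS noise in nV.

Uncorrelated sources add in power (mean-square): V_tot = √(ΣV_i²)
V_tot = √[(1.46×10⁻⁷)² + (5.68×10⁻⁸)²] = 1.57×10⁻⁷ V = 157 nV

157 nV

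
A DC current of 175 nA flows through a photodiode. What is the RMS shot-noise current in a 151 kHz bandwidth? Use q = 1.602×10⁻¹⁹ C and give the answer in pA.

92.0 pA

I_n = √(2qI·B)
2qI·B = 2 × 1.602×10⁻¹⁹ × 1.75×10⁻⁷ × 1.51×10⁵ = 8.47×10⁻²¹ A²
I_n = √(8.47×10⁻²¹) = 9.20×10⁻¹¹ A = 92.0 pA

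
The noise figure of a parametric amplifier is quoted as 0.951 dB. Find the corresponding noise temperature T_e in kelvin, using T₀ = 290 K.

F = 10^(0.951/10) = 1.2448
T_e = (F − 1)·T₀ = (1.2448 − 1) × 290 = 71.0 K

71.0 K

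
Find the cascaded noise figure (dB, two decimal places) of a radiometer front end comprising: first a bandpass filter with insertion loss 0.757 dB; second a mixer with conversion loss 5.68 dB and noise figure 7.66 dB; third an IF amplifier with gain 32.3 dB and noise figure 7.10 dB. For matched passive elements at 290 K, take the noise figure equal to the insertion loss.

14.00 dB

Convert to linear (a loss of L dB is a gain of −L dB): F_i = 10^(NF_i/10), G_i = 10^(G_i,dB/10)
  Stage 1: F_1 = 10^(0.757/10) = 1.190, G_1 = 10^(−0.757/10) = 0.8400
  Stage 2: F_2 = 10^(7.66/10) = 5.834, G_2 = 10^(−5.68/10) = 0.2704
  Stage 3: F_3 = 10^(7.10/10) = 5.129, G_3 = 10^(32.3/10) = 1698
Friis cascade:
  F = 1.190 + (5.834 − 1)/0.8400 + (5.129 − 1)/0.2271 = 25.12
NF = 10 log₁₀(25.12) = 14.00 dB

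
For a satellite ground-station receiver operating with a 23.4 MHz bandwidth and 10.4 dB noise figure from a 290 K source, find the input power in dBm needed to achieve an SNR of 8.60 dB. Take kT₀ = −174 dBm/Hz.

−81.3 dBm

Sensitivity = −174 + 10 log₁₀(B) + NF + SNR_min
= −174 + 73.69 + 10.4 + 8.60
= −81.31 dBm → −81.3 dBm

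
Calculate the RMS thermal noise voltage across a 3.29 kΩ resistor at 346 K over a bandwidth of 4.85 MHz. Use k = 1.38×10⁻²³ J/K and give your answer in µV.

V_n = √(4kTRB)
4kTRB = 4 × 1.38×10⁻²³ × 346 × 3.29×10³ × 4.85×10⁶ = 3.05×10⁻¹⁰ V²
V_n = √(3.05×10⁻¹⁰) = 1.75×10⁻⁵ V = 17.5 µV

17.5 µV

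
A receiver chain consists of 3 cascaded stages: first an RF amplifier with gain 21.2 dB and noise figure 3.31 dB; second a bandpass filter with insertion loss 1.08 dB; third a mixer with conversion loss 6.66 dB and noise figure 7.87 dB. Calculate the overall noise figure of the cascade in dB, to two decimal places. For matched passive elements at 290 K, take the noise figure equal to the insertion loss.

Convert to linear (a loss of L dB is a gain of −L dB): F_i = 10^(NF_i/10), G_i = 10^(G_i,dB/10)
  Stage 1: F_1 = 10^(3.31/10) = 2.143, G_1 = 10^(21.2/10) = 131.8
  Stage 2: F_2 = 10^(1.08/10) = 1.282, G_2 = 10^(−1.08/10) = 0.7798
  Stage 3: F_3 = 10^(7.87/10) = 6.124, G_3 = 10^(−6.66/10) = 0.2158
Friis cascade:
  F = 2.143 + (1.282 − 1)/131.8 + (6.124 − 1)/102.8 = 2.195
NF = 10 log₁₀(2.195) = 3.41 dB

3.41 dB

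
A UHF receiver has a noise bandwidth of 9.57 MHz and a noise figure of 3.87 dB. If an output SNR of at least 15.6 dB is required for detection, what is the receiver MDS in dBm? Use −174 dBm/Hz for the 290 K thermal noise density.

−84.7 dBm

Sensitivity = −174 + 10 log₁₀(B) + NF + SNR_min
= −174 + 69.81 + 3.87 + 15.6
= −84.72 dBm → −84.7 dBm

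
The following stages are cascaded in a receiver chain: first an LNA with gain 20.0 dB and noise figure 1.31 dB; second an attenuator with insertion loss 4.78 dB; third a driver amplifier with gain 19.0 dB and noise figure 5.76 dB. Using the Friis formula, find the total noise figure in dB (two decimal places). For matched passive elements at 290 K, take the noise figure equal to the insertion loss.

Convert to linear (a loss of L dB is a gain of −L dB): F_i = 10^(NF_i/10), G_i = 10^(G_i,dB/10)
  Stage 1: F_1 = 10^(1.31/10) = 1.352, G_1 = 10^(20.0/10) = 100.0
  Stage 2: F_2 = 10^(4.78/10) = 3.006, G_2 = 10^(−4.78/10) = 0.3327
  Stage 3: F_3 = 10^(5.76/10) = 3.767, G_3 = 10^(19.0/10) = 79.43
Friis cascade:
  F = 1.352 + (3.006 − 1)/100.0 + (3.767 − 1)/33.27 = 1.455
NF = 10 log₁₀(1.455) = 1.63 dB

1.63 dB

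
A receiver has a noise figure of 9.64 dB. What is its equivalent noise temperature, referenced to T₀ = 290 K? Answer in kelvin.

F = 10^(9.64/10) = 9.2045
T_e = (F − 1)·T₀ = (9.2045 − 1) × 290 = 2379 K

2379 K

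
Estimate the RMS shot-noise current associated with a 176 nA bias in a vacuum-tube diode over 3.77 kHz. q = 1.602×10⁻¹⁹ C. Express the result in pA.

14.6 pA

I_n = √(2qI·B)
2qI·B = 2 × 1.602×10⁻¹⁹ × 1.76×10⁻⁷ × 3.77×10³ = 2.13×10⁻²² A²
I_n = √(2.13×10⁻²²) = 1.46×10⁻¹¹ A = 14.6 pA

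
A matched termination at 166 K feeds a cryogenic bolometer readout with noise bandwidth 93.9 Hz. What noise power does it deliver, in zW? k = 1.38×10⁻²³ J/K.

P_n = kTB = 1.38×10⁻²³ × 166 × 9.39×10¹ = 2.15×10⁻¹⁹ W = 215 zW

215 zW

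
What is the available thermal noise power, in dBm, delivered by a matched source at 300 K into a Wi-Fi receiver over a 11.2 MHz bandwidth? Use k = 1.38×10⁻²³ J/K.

P_n = kTB = 1.38×10⁻²³ × 300 × 1.12×10⁷ = 4.64×10⁻¹⁴ W
In dBm: 10 log₁₀(4.64×10⁻¹⁴ / 10⁻³) = −103.3 dBm

−103.3 dBm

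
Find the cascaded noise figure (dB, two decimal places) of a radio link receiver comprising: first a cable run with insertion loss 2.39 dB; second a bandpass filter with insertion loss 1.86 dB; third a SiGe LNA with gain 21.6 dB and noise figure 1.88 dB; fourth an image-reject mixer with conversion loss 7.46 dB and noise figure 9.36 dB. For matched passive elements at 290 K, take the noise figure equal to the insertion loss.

6.28 dB

Convert to linear (a loss of L dB is a gain of −L dB): F_i = 10^(NF_i/10), G_i = 10^(G_i,dB/10)
  Stage 1: F_1 = 10^(2.39/10) = 1.734, G_1 = 10^(−2.39/10) = 0.5768
  Stage 2: F_2 = 10^(1.86/10) = 1.535, G_2 = 10^(−1.86/10) = 0.6516
  Stage 3: F_3 = 10^(1.88/10) = 1.542, G_3 = 10^(21.6/10) = 144.5
  Stage 4: F_4 = 10^(9.36/10) = 8.630, G_4 = 10^(−7.46/10) = 0.1795
Friis cascade:
  F = 1.734 + (1.535 − 1)/0.5768 + (1.542 − 1)/0.3758 + (8.630 − 1)/54.33 = 4.242
NF = 10 log₁₀(4.242) = 6.28 dB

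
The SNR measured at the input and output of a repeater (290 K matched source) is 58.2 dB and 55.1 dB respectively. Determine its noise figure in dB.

3.1 dB

NF (dB) = SNR_in(dB) − SNR_out(dB) when the source is at T₀
NF = 58.2 − 55.1 = 3.1 dB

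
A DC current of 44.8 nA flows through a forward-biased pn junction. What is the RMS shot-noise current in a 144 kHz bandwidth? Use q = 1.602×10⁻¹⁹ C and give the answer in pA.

45.5 pA

I_n = √(2qI·B)
2qI·B = 2 × 1.602×10⁻¹⁹ × 4.48×10⁻⁸ × 1.44×10⁵ = 2.07×10⁻²¹ A²
I_n = √(2.07×10⁻²¹) = 4.55×10⁻¹¹ A = 45.5 pA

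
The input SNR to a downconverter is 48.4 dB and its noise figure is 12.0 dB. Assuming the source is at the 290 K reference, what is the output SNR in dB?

36.4 dB

By definition F = SNR_in/SNR_out, so in dB: SNR_out = SNR_in − NF
SNR_out = 48.4 − 12.0 = 36.4 dB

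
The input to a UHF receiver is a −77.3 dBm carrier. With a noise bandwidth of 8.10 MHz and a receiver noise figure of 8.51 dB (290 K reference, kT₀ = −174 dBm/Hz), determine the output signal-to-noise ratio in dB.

Noise floor: N = −174 + 10 log₁₀(B) + NF
10 log₁₀(8.10×10⁶) = 69.08 dB
N = −174 + 69.08 + 8.51 = −96.41 dBm
SNR = P_sig − N = −77.3 − (−96.41) = 19.11 dB → 19.1 dB

19.1 dB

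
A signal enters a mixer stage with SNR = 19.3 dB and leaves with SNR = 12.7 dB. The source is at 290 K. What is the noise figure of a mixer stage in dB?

6.6 dB

NF (dB) = SNR_in(dB) − SNR_out(dB) when the source is at T₀
NF = 19.3 − 12.7 = 6.6 dB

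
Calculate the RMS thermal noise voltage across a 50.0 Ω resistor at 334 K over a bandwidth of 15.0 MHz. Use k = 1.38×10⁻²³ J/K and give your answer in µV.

V_n = √(4kTRB)
4kTRB = 4 × 1.38×10⁻²³ × 334 × 5.00×10¹ × 1.50×10⁷ = 1.38×10⁻¹¹ V²
V_n = √(1.38×10⁻¹¹) = 3.72×10⁻⁶ V = 3.72 µV

3.72 µV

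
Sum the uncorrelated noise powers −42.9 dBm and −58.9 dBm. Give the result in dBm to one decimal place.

Convert to linear, add, convert back:
P₁ = 5.13×10⁻⁸ W, P₂ = 1.29×10⁻⁹ W
P_tot = 5.26×10⁻⁸ W → 10 log₁₀(P_tot / 10⁻³) = −42.8 dBm

−42.8 dBm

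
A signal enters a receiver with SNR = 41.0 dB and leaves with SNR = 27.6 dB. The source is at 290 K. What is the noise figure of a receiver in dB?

NF (dB) = SNR_in(dB) − SNR_out(dB) when the source is at T₀
NF = 41.0 − 27.6 = 13.4 dB

13.4 dB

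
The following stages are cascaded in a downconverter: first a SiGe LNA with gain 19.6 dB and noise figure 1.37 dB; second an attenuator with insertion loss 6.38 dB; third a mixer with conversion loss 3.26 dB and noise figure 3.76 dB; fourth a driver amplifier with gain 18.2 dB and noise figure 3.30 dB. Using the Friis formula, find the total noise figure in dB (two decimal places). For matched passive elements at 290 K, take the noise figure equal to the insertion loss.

Convert to linear (a loss of L dB is a gain of −L dB): F_i = 10^(NF_i/10), G_i = 10^(G_i,dB/10)
  Stage 1: F_1 = 10^(1.37/10) = 1.371, G_1 = 10^(19.6/10) = 91.20
  Stage 2: F_2 = 10^(6.38/10) = 4.345, G_2 = 10^(−6.38/10) = 0.2301
  Stage 3: F_3 = 10^(3.76/10) = 2.377, G_3 = 10^(−3.26/10) = 0.4721
  Stage 4: F_4 = 10^(3.30/10) = 2.138, G_4 = 10^(18.2/10) = 66.07
Friis cascade:
  F = 1.371 + (4.345 − 1)/91.20 + (2.377 − 1)/20.99 + (2.138 − 1)/9.908 = 1.588
NF = 10 log₁₀(1.588) = 2.01 dB

2.01 dB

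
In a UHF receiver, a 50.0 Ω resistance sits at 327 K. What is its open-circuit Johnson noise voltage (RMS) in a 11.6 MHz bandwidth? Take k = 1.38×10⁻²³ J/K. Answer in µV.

V_n = √(4kTRB)
4kTRB = 4 × 1.38×10⁻²³ × 327 × 5.00×10¹ × 1.16×10⁷ = 1.05×10⁻¹¹ V²
V_n = √(1.05×10⁻¹¹) = 3.24×10⁻⁶ V = 3.24 µV

3.24 µV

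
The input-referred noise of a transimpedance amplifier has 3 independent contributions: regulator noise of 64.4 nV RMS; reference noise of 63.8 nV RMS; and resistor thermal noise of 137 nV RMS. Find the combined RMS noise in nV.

164 nV

Uncorrelated sources add in power (mean-square): V_tot = √(ΣV_i²)
V_tot = √[(6.44×10⁻⁸)² + (6.38×10⁻⁸)² + (1.37×10⁻⁷)²] = 1.64×10⁻⁷ V = 164 nV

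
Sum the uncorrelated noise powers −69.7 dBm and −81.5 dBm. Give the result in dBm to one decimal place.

−69.4 dBm

Convert to linear, add, convert back:
P₁ = 1.07×10⁻¹⁰ W, P₂ = 7.08×10⁻¹² W
P_tot = 1.14×10⁻¹⁰ W → 10 log₁₀(P_tot / 10⁻³) = −69.4 dBm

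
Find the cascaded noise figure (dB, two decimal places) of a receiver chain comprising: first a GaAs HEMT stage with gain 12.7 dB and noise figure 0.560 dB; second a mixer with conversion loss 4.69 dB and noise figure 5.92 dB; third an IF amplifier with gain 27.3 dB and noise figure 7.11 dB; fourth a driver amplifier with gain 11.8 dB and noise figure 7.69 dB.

Convert to linear (a loss of L dB is a gain of −L dB): F_i = 10^(NF_i/10), G_i = 10^(G_i,dB/10)
  Stage 1: F_1 = 10^(0.560/10) = 1.138, G_1 = 10^(12.7/10) = 18.62
  Stage 2: F_2 = 10^(5.92/10) = 3.908, G_2 = 10^(−4.69/10) = 0.3396
  Stage 3: F_3 = 10^(7.11/10) = 5.140, G_3 = 10^(27.3/10) = 537.0
  Stage 4: F_4 = 10^(7.69/10) = 5.875, G_4 = 10^(11.8/10) = 15.14
Friis cascade:
  F = 1.138 + (3.908 − 1)/18.62 + (5.140 − 1)/6.324 + (5.875 − 1)/3396 = 1.950
NF = 10 log₁₀(1.950) = 2.90 dB

2.90 dB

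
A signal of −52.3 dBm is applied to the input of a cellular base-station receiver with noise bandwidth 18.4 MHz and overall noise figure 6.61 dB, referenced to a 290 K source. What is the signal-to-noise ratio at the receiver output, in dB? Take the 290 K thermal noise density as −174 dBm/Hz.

Noise floor: N = −174 + 10 log₁₀(B) + NF
10 log₁₀(1.84×10⁷) = 72.65 dB
N = −174 + 72.65 + 6.61 = −94.74 dBm
SNR = P_sig − N = −52.3 − (−94.74) = 42.44 dB → 42.4 dB

42.4 dB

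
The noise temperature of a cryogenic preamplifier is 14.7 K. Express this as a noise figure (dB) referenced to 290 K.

0.215 dB

F = 1 + T_e/T₀ = 1 + 14.7/290 = 1.05069
NF = 10 log₁₀(1.05069) = 0.215 dB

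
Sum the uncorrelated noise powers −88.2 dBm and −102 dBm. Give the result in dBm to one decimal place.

−88.0 dBm

Convert to linear, add, convert back:
P₁ = 1.51×10⁻¹² W, P₂ = 6.31×10⁻¹⁴ W
P_tot = 1.58×10⁻¹² W → 10 log₁₀(P_tot / 10⁻³) = −88.0 dBm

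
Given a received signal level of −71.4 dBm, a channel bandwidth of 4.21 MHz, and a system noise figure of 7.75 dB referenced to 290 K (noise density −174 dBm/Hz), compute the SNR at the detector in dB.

28.6 dB

Noise floor: N = −174 + 10 log₁₀(B) + NF
10 log₁₀(4.21×10⁶) = 66.24 dB
N = −174 + 66.24 + 7.75 = −100.01 dBm
SNR = P_sig − N = −71.4 − (−100.01) = 28.61 dB → 28.6 dB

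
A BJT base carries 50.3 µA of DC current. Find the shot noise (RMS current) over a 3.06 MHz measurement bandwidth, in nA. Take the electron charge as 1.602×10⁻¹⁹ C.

7.02 nA

I_n = √(2qI·B)
2qI·B = 2 × 1.602×10⁻¹⁹ × 5.03×10⁻⁵ × 3.06×10⁶ = 4.93×10⁻¹⁷ A²
I_n = √(4.93×10⁻¹⁷) = 7.02×10⁻⁹ A = 7.02 nA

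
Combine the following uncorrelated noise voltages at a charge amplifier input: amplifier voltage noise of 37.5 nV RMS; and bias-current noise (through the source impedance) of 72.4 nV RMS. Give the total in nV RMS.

81.5 nV

Uncorrelated sources add in power (mean-square): V_tot = √(ΣV_i²)
V_tot = √[(3.75×10⁻⁸)² + (7.24×10⁻⁸)²] = 8.15×10⁻⁸ V = 81.5 nV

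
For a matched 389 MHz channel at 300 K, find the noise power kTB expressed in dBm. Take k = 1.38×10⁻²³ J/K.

−87.9 dBm

P_n = kTB = 1.38×10⁻²³ × 300 × 3.89×10⁸ = 1.61×10⁻¹² W
In dBm: 10 log₁₀(1.61×10⁻¹² / 10⁻³) = −87.9 dBm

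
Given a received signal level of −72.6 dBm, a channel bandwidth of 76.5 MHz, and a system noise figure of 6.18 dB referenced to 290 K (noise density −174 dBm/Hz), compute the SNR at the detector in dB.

Noise floor: N = −174 + 10 log₁₀(B) + NF
10 log₁₀(7.65×10⁷) = 78.84 dB
N = −174 + 78.84 + 6.18 = −88.98 dBm
SNR = P_sig − N = −72.6 − (−88.98) = 16.38 dB → 16.4 dB

16.4 dB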